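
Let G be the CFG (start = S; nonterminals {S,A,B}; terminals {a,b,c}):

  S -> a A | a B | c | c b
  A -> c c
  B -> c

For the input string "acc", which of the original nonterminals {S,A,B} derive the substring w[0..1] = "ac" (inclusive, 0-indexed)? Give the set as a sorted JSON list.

CNF form of G:
  S -> T0 T2 | T1 A | T1 B | c
  A -> T0 T0
  B -> c
  T0 -> c
  T1 -> a
  T2 -> b

CYK table (by increasing span), restricted to cells inside w[0..1]:
  cell(0,0) a: {T1}  orig:{}
  cell(1,1) c: {B,S,T0}  orig:{B,S}
  cell(0,1) ac: {S}

Original NTs in T[0,1] deriving "ac": ["S"]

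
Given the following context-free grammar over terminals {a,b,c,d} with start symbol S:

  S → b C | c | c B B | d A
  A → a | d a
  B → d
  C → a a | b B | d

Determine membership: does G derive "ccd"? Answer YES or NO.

Convert to CNF:
  S -> T0 A | T2 C | T3 X4 | c
  A -> T0 T1 | a
  B -> d
  C -> T1 T1 | T2 B | d
  T0 -> d
  T1 -> a
  T2 -> b
  T3 -> c
  X4 -> B B

CYK table (by increasing span):
  cell(0,0) c: {S,T3}  orig:{S}
  cell(1,1) c: {S,T3}  orig:{S}
  cell(2,2) d: {B,C,T0}  orig:{B,C}
  cell(0,1) cc: ∅
  cell(1,2) cd: ∅
  cell(0,2) ccd: ∅

S ∉ T[0,2] ⇒ NO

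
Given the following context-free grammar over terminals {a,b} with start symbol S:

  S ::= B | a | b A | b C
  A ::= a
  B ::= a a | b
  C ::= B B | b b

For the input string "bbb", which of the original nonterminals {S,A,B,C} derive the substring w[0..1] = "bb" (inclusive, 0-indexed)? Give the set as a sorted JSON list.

Convert to CNF:
  S -> T0 T0 | T1 A | T1 C | a | b
  A -> a
  B -> T0 T0 | b
  C -> B B | T1 T1
  T0 -> a
  T1 -> b

CYK fill, restricted to cells inside w[0..1]:
  cell(0,0) b: {B,S,T1}  orig:{B,S}
  cell(1,1) b: {B,S,T1}  orig:{B,S}
  cell(0,1) bb: {C}

Original NTs in T[0,1] deriving "bb": ["C"]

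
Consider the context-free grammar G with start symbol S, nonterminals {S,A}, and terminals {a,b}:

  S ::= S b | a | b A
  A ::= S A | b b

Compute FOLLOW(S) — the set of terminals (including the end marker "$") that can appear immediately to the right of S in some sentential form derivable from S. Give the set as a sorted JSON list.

FIRST sets, iterate to fixpoint:
pass 1:
  A via A→b b: +{b}
  S via S→a: +{a}
  S via S→b A: +{b}
  FIRST(S)={a,b}  FIRST(A)={b}
pass 2:
  A via A→S A: +{a}
  FIRST(S)={a,b}  FIRST(A)={a,b}
pass 3: — fixpoint
  FIRST(S)={a,b}  FIRST(A)={a,b}

FOLLOW iteration:
initialize: $ ∈ FOLLOW(S)
pass 1:
  A→S A: FOLLOW(S) ⊇ FIRST(A) = {a,b}; new: +{a,b}
  S→b A: FOLLOW(A) ⊇ FOLLOW(S) ⊇ {$,a,b}; new: +{$,a,b}
  FOLLOW[S]={$,a,b}  FOLLOW[A]={$,a,b}
pass 2: (stable)
  FOLLOW[S]={$,a,b}  FOLLOW[A]={$,a,b}

FOLLOW(S) = ["$", "a", "b"]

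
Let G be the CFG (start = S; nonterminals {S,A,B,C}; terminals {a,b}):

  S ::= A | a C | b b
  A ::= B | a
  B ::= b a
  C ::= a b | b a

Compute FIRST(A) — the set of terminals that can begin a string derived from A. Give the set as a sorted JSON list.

Compute FIRST by fixpoint:
pass 1:
  A via A→a: +{a}
  B via B→b a: +{b}
  C via C→a b: +{a}
  C via C→b a: +{b}
  S via S→A: +{a}
  S via S→b b: +{b}
  FIRST(S)={a,b}  FIRST(A)={a}  FIRST(B)={b}  FIRST(C)={a,b}
pass 2:
  A via A→B: +{b}
  FIRST(S)={a,b}  FIRST(A)={a,b}  FIRST(B)={b}  FIRST(C)={a,b}
pass 3: (stable)
  FIRST(S)={a,b}  FIRST(A)={a,b}  FIRST(B)={b}  FIRST(C)={a,b}

FIRST(A) = ["a", "b"]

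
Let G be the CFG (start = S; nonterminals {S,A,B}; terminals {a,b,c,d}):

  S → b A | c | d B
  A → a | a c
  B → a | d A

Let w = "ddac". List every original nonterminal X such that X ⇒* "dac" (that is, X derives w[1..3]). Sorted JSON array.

Convert to CNF:
  S -> T2 B | T3 A | c
  A -> T0 T1 | a
  B -> T2 A | a
  T0 -> a
  T1 -> c
  T2 -> d
  T3 -> b

CYK table (by increasing span), restricted to cells inside w[1..3]:
  [1..1]={T2}  "d"  orig:{}
  [2..2]={A,B,T0}  "a"  orig:{A,B}
  [3..3]={S,T1}  "c"  orig:{S}
  [1..2]={B,S}  "da"
  [2..3]={A}  "ac"
  [1..3]={B}  "dac"

Original NTs in T[1,3] deriving "dac": ["B"]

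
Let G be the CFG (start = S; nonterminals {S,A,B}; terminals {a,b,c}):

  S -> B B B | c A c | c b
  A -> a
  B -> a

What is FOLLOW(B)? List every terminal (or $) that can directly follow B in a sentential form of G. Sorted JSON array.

FIRST sets, iterate to fixpoint:
pass 1:
  A via A→a: +{a}
  B via B→a: +{a}
  S via S→B B B: +{a}
  S via S→c A c: +{c}
  FIRST(S)={a,c}  FIRST(A)={a}  FIRST(B)={a}
pass 2: done
  FIRST(S)={a,c}  FIRST(A)={a}  FIRST(B)={a}

FOLLOW sets:
seed FOLLOW(S) with $
iter 1:
  S→B B B: FOLLOW(B) ⊇ FIRST(B) = {a}; new: +{a}
  S→B B B: FOLLOW(B) ⊇ FOLLOW(S) ⊇ {$}; new: +{$}
  S→c A c: FOLLOW(A) ⊇ FIRST(c) = {c}; new: +{c}
  FOLLOW[S]={$}  FOLLOW[A]={c}  FOLLOW[B]={$,a}
iter 2: (no change)
  FOLLOW[S]={$}  FOLLOW[A]={c}  FOLLOW[B]={$,a}

FOLLOW(B) = ["$", "a"]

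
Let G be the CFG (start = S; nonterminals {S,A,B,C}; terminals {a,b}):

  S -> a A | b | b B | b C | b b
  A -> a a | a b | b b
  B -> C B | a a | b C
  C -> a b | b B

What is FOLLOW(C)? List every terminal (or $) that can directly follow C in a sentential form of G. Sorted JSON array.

FIRST iteration:
iter 1:
  A via A→a a: +{a}
  A via A→b b: +{b}
  B via B→a a: +{a}
  B via B→b C: +{b}
  C via C→a b: +{a}
  C via C→b B: +{b}
  S via S→a A: +{a}
  S via S→b: +{b}
  FIRST[S]={a,b}  FIRST[A]={a,b}  FIRST[B]={a,b}  FIRST[C]={a,b}
iter 2: (no change)
  FIRST[S]={a,b}  FIRST[A]={a,b}  FIRST[B]={a,b}  FIRST[C]={a,b}

Compute FOLLOW by fixpoint:
initialize: $ ∈ FOLLOW(S)
[1]
  B→C B: FOLLOW(C) ⊇ FIRST(B) = {a,b}; new: +{a,b}
  C→b B: FOLLOW(B) ⊇ FOLLOW(C) ⊇ {a,b}; new: +{a,b}
  S→a A: FOLLOW(A) ⊇ FOLLOW(S) ⊇ {$}; new: +{$}
  S→b B: FOLLOW(B) ⊇ FOLLOW(S) ⊇ {$}; new: +{$}
  S→b C: FOLLOW(C) ⊇ FOLLOW(S) ⊇ {$}; new: +{$}
  S: {$}  A: {$}  B: {$,a,b}  C: {$,a,b}
[2] (no change)
  S: {$}  A: {$}  B: {$,a,b}  C: {$,a,b}

FOLLOW(C) = ["$", "a", "b"]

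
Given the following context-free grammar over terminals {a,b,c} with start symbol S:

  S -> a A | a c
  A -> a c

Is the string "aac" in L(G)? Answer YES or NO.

CNF form of G:
  S -> T0 A | T0 T1
  A -> T0 T1
  T0 -> a
  T1 -> c

Fill CYK table bottom-up:
  T[0,0] 'a' = {T0}  orig:{}
  T[1,1] 'a' = {T0}  orig:{}
  T[2,2] 'c' = {T1}  orig:{}
  T[0,1] 'aa' = ∅
  T[1,2] 'ac' = {A,S}
  T[0,2] 'aac' = {S}

S ∈ T[0,2] ⇒ YES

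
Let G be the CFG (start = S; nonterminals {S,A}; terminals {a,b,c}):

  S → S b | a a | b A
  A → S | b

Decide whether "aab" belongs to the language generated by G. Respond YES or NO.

CNF form of G:
  S -> S T0 | T0 A | T1 T1
  A -> S T0 | T0 A | T1 T1 | b
  T0 -> b
  T1 -> a

Fill CYK table bottom-up:
  cell(0,0) a: {T1}  orig:{}
  cell(1,1) a: {T1}  orig:{}
  cell(2,2) b: {A,T0}  orig:{A}
  cell(0,1) aa: {A,S}
  cell(1,2) ab: ∅
  cell(0,2) aab: {A,S}

S ∈ T[0,2] ⇒ YES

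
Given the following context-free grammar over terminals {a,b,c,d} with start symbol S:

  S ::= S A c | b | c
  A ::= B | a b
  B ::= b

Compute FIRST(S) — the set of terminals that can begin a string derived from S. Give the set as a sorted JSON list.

FIRST iteration:
[1]
  A via A→a b: +{a}
  B via B→b: +{b}
  S via S→b: +{b}
  S via S→c: +{c}
  FIRST[S]={b,c}  FIRST[A]={a}  FIRST[B]={b}
[2]
  A via A→B: +{b}
  FIRST[S]={b,c}  FIRST[A]={a,b}  FIRST[B]={b}
[3] — fixpoint
  FIRST[S]={b,c}  FIRST[A]={a,b}  FIRST[B]={b}

FIRST(S) = ["b", "c"]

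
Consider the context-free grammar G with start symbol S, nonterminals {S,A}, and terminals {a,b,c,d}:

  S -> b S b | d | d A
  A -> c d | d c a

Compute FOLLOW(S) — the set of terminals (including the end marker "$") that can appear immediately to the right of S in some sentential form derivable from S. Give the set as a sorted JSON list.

FIRST sets, iterate to fixpoint:
round 1:
  A via A→c d: +{c}
  A via A→d c a: +{d}
  S via S→b S b: +{b}
  S via S→d: +{d}
  FIRST(S)={b,d}  FIRST(A)={c,d}
round 2: — fixpoint
  FIRST(S)={b,d}  FIRST(A)={c,d}

FOLLOW sets:
initialize: $ ∈ FOLLOW(S)
iter 1:
  S→b S b: FOLLOW(S) ⊇ FIRST(b) = {b}; new: +{b}
  S→d A: FOLLOW(A) ⊇ FOLLOW(S) ⊇ {$,b}; new: +{$,b}
  FOLLOW(S)={$,b}  FOLLOW(A)={$,b}
iter 2: — fixpoint
  FOLLOW(S)={$,b}  FOLLOW(A)={$,b}

FOLLOW(S) = ["$", "b"]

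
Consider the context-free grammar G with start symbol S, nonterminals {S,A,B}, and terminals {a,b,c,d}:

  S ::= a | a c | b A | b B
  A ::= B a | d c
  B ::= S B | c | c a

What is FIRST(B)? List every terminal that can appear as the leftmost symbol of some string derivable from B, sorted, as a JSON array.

FIRST iteration:
pass 1:
  A via A→d c: +{d}
  B via B→c: +{c}
  S via S→a: +{a}
  S via S→b A: +{b}
  FIRST(S)={a,b}  FIRST(A)={d}  FIRST(B)={c}
pass 2:
  A via A→B a: +{c}
  B via B→S B: +{a,b}
  FIRST(S)={a,b}  FIRST(A)={c,d}  FIRST(B)={a,b,c}
pass 3:
  A via A→B a: +{a,b}
  FIRST(S)={a,b}  FIRST(A)={a,b,c,d}  FIRST(B)={a,b,c}
pass 4: (no change)
  FIRST(S)={a,b}  FIRST(A)={a,b,c,d}  FIRST(B)={a,b,c}

FIRST(B) = ["a", "b", "c"]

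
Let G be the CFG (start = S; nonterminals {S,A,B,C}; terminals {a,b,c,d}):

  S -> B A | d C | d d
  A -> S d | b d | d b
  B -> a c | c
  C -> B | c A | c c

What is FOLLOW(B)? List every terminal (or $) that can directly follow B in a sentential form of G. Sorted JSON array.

FIRST sets, iterate to fixpoint:
round 1:
  A via A→b d: +{b}
  A via A→d b: +{d}
  B via B→a c: +{a}
  B via B→c: +{c}
  C via C→B: +{a,c}
  S via S→B A: +{a,c}
  S via S→d C: +{d}
  FIRST(S)={a,c,d}  FIRST(A)={b,d}  FIRST(B)={a,c}  FIRST(C)={a,c}
round 2:
  A via A→S d: +{a,c}
  FIRST(S)={a,c,d}  FIRST(A)={a,b,c,d}  FIRST(B)={a,c}  FIRST(C)={a,c}
round 3: — fixpoint
  FIRST(S)={a,c,d}  FIRST(A)={a,b,c,d}  FIRST(B)={a,c}  FIRST(C)={a,c}

FOLLOW iteration:
seed FOLLOW(S) with $
pass 1:
  A→S d: FOLLOW(S) ⊇ FIRST(d) = {d}; new: +{d}
  S→B A: FOLLOW(B) ⊇ FIRST(A) = {a,b,c,d}; new: +{a,b,c,d}
  S→B A: FOLLOW(A) ⊇ FOLLOW(S) ⊇ {$,d}; new: +{$,d}
  S→d C: FOLLOW(C) ⊇ FOLLOW(S) ⊇ {$,d}; new: +{$,d}
  S: {$,d}  A: {$,d}  B: {a,b,c,d}  C: {$,d}
pass 2:
  C→B: FOLLOW(B) ⊇ FOLLOW(C) ⊇ {$,d}; new: +{$}
  S: {$,d}  A: {$,d}  B: {$,a,b,c,d}  C: {$,d}
pass 3: (stable)
  S: {$,d}  A: {$,d}  B: {$,a,b,c,d}  C: {$,d}

FOLLOW(B) = ["$", "a", "b", "c", "d"]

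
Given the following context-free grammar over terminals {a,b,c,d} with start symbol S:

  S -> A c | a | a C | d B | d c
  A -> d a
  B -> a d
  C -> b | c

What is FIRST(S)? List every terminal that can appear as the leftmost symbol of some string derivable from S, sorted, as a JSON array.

FIRST iteration:
[1]
  A via A→d a: +{d}
  B via B→a d: +{a}
  C via C→b: +{b}
  C via C→c: +{c}
  S via S→A c: +{d}
  S via S→a: +{a}
  S: {a,d}  A: {d}  B: {a}  C: {b,c}
[2] — fixpoint
  S: {a,d}  A: {d}  B: {a}  C: {b,c}

FIRST(S) = ["a", "d"]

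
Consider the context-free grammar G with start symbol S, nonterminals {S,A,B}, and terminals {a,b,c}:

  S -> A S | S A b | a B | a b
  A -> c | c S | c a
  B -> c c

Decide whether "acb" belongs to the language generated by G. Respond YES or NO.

CNF form of G:
  S -> A S | S X3 | T1 B | T1 T2
  A -> T0 S | T0 T1 | c
  B -> T0 T0
  T0 -> c
  T1 -> a
  T2 -> b
  X3 -> A T2

CYK table (by increasing span):
  [0..0]={T1}  "a"  orig:{}
  [1..1]={A,T0}  "c"  orig:{A}
  [2..2]={T2}  "b"  orig:{}
  [0..1]=∅  "ac"
  [1..2]={X3}  "cb"  orig:{}
  [0..2]=∅  "acb"

S ∉ T[0,2] ⇒ NO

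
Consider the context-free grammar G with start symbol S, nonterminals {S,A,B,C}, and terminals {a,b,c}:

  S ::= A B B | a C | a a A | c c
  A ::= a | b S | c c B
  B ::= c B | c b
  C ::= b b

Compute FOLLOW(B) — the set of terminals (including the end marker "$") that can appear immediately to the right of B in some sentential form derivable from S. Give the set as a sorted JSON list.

FIRST iteration:
round 1:
  A via A→a: +{a}
  A via A→b S: +{b}
  A via A→c c B: +{c}
  B via B→c B: +{c}
  C via C→b b: +{b}
  S via S→A B B: +{a,b,c}
  S: {a,b,c}  A: {a,b,c}  B: {c}  C: {b}
round 2: (stable)
  S: {a,b,c}  A: {a,b,c}  B: {c}  C: {b}

Compute FOLLOW by fixpoint:
initialize: $ ∈ FOLLOW(S)
[1]
  S→A B B: FOLLOW(A) ⊇ FIRST(B) = {c}; new: +{c}
  S→A B B: FOLLOW(B) ⊇ FIRST(B) = {c}; new: +{c}
  S→A B B: FOLLOW(B) ⊇ FOLLOW(S) ⊇ {$}; new: +{$}
  S→a C: FOLLOW(C) ⊇ FOLLOW(S) ⊇ {$}; new: +{$}
  S→a a A: FOLLOW(A) ⊇ FOLLOW(S) ⊇ {$}; new: +{$}
  S: {$}  A: {$,c}  B: {$,c}  C: {$}
[2]
  A→b S: FOLLOW(S) ⊇ FOLLOW(A) ⊇ {$,c}; new: +{c}
  S→a C: FOLLOW(C) ⊇ FOLLOW(S) ⊇ {$,c}; new: +{c}
  S: {$,c}  A: {$,c}  B: {$,c}  C: {$,c}
[3] (no change)
  S: {$,c}  A: {$,c}  B: {$,c}  C: {$,c}

FOLLOW(B) = ["$", "c"]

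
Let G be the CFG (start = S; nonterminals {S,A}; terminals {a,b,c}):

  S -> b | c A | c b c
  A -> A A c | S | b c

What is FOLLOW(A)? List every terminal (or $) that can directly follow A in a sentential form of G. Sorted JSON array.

Compute FIRST by fixpoint:
pass 1:
  A via A→b c: +{b}
  S via S→b: +{b}
  S via S→c A: +{c}
  FIRST[S]={b,c}  FIRST[A]={b}
pass 2:
  A via A→S: +{c}
  FIRST[S]={b,c}  FIRST[A]={b,c}
pass 3: (stable)
  FIRST[S]={b,c}  FIRST[A]={b,c}

FOLLOW iteration:
initialize: $ ∈ FOLLOW(S)
iter 1:
  A→A A c: FOLLOW(A) ⊇ FIRST(A) = {b,c}; new: +{b,c}
  A→S: FOLLOW(S) ⊇ FOLLOW(A) ⊇ {b,c}; new: +{b,c}
  S→c A: FOLLOW(A) ⊇ FOLLOW(S) ⊇ {$,b,c}; new: +{$}
  FOLLOW[S]={$,b,c}  FOLLOW[A]={$,b,c}
iter 2: done
  FOLLOW[S]={$,b,c}  FOLLOW[A]={$,b,c}

FOLLOW(A) = ["$", "b", "c"]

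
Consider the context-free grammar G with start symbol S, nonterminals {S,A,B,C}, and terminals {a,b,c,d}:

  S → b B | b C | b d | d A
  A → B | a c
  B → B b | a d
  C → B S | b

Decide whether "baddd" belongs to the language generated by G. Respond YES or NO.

CNF form of G:
  S -> T0 B | T0 C | T0 T3 | T3 A
  A -> B T0 | T1 T2 | T1 T3
  B -> B T0 | T1 T3
  C -> B S | b
  T0 -> b
  T1 -> a
  T2 -> c
  T3 -> d

CYK table (by increasing span):
  cell(0,0) b: {C,T0}  orig:{C}
  cell(1,1) a: {T1}  orig:{}
  cell(2,2) d: {T3}  orig:{}
  cell(3,3) d: {T3}  orig:{}
  cell(4,4) d: {T3}  orig:{}
  cell(0,1) ba: ∅
  cell(1,2) ad: {A,B}
  cell(2,3) dd: ∅
  cell(3,4) dd: ∅
  cell(0,2) bad: {S}
  cell(1,3) add: ∅
  cell(2,4) ddd: ∅
  cell(0,3) badd: ∅
  cell(1,4) addd: ∅
  cell(0,4) baddd: ∅

S ∉ T[0,4] ⇒ NO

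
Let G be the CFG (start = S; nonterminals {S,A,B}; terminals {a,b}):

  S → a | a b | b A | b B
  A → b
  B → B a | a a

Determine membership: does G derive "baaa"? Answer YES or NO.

CNF form of G:
  S -> T0 T1 | T1 A | T1 B | a
  A -> b
  B -> B T0 | T0 T0
  T0 -> a
  T1 -> b

CYK fill:
  T[0,0] 'b' = {A,T1}  orig:{A}
  T[1,1] 'a' = {S,T0}  orig:{S}
  T[2,2] 'a' = {S,T0}  orig:{S}
  T[3,3] 'a' = {S,T0}  orig:{S}
  T[0,1] 'ba' = ∅
  T[1,2] 'aa' = {B}
  T[2,3] 'aa' = {B}
  T[0,2] 'baa' = {S}
  T[1,3] 'aaa' = {B}
  T[0,3] 'baaa' = {S}

S ∈ T[0,3] ⇒ YES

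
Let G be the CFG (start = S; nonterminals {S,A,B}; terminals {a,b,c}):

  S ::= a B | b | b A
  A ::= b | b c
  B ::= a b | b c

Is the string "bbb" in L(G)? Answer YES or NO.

Convert to CNF:
  S -> T0 A | T2 B | b
  A -> T0 T1 | b
  B -> T0 T1 | T2 T0
  T0 -> b
  T1 -> c
  T2 -> a

Fill CYK table bottom-up:
  [0..0]={A,S,T0}  "b"  orig:{A,S}
  [1..1]={A,S,T0}  "b"  orig:{A,S}
  [2..2]={A,S,T0}  "b"  orig:{A,S}
  [0..1]={S}  "bb"
  [1..2]={S}  "bb"
  [0..2]=∅  "bbb"

S ∉ T[0,2] ⇒ NO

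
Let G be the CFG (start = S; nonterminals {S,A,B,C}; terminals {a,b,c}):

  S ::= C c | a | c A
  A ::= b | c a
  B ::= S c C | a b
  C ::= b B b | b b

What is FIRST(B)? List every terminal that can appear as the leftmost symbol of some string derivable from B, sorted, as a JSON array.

FIRST sets, iterate to fixpoint:
round 1:
  A via A→b: +{b}
  A via A→c a: +{c}
  B via B→a b: +{a}
  C via C→b B b: +{b}
  S via S→C c: +{b}
  S via S→a: +{a}
  S via S→c A: +{c}
  S: {a,b,c}  A: {b,c}  B: {a}  C: {b}
round 2:
  B via B→S c C: +{b,c}
  S: {a,b,c}  A: {b,c}  B: {a,b,c}  C: {b}
round 3: (stable)
  S: {a,b,c}  A: {b,c}  B: {a,b,c}  C: {b}

FIRST(B) = ["a", "b", "c"]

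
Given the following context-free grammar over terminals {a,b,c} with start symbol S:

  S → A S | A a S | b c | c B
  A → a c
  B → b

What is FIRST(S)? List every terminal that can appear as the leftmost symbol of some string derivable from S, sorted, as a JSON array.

Compute FIRST by fixpoint:
iter 1:
  A via A→a c: +{a}
  B via B→b: +{b}
  S via S→A S: +{a}
  S via S→b c: +{b}
  S via S→c B: +{c}
  FIRST[S]={a,b,c}  FIRST[A]={a}  FIRST[B]={b}
iter 2: (stable)
  FIRST[S]={a,b,c}  FIRST[A]={a}  FIRST[B]={b}

FIRST(S) = ["a", "b", "c"]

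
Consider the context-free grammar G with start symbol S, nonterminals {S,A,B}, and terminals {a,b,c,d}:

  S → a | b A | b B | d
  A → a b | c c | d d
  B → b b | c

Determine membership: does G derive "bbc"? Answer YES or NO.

Convert to CNF:
  S -> T1 A | T1 B | a | d
  A -> T0 T1 | T2 T2 | T3 T3
  B -> T1 T1 | c
  T0 -> a
  T1 -> b
  T2 -> c
  T3 -> d

CYK table (by increasing span):
  T[0,0] 'b' = {T1}  orig:{}
  T[1,1] 'b' = {T1}  orig:{}
  T[2,2] 'c' = {B,T2}  orig:{B}
  T[0,1] 'bb' = {B}
  T[1,2] 'bc' = {S}
  T[0,2] 'bbc' = ∅

S ∉ T[0,2] ⇒ NO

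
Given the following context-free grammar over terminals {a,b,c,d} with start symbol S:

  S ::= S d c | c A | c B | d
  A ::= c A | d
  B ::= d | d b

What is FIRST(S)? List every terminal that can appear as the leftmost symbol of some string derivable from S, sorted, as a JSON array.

FIRST iteration:
[1]
  A via A→c A: +{c}
  A via A→d: +{d}
  B via B→d: +{d}
  S via S→c A: +{c}
  S via S→d: +{d}
  FIRST[S]={c,d}  FIRST[A]={c,d}  FIRST[B]={d}
[2] — fixpoint
  FIRST[S]={c,d}  FIRST[A]={c,d}  FIRST[B]={d}

FIRST(S) = ["c", "d"]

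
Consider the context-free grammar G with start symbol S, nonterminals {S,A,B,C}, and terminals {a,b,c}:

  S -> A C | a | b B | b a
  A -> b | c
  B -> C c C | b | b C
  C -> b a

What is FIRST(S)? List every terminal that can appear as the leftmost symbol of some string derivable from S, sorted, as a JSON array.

Compute FIRST by fixpoint:
pass 1:
  A via A→b: +{b}
  A via A→c: +{c}
  B via B→b: +{b}
  C via C→b a: +{b}
  S via S→A C: +{b,c}
  S via S→a: +{a}
  FIRST[S]={a,b,c}  FIRST[A]={b,c}  FIRST[B]={b}  FIRST[C]={b}
pass 2: (no change)
  FIRST[S]={a,b,c}  FIRST[A]={b,c}  FIRST[B]={b}  FIRST[C]={b}

FIRST(S) = ["a", "b", "c"]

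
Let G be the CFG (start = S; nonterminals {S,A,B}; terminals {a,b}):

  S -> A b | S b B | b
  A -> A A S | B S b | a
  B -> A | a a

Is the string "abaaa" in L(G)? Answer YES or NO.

Convert to CNF:
  S -> A T0 | S X6 | b
  A -> A X2 | B X3 | a
  B -> A X4 | B X5 | T1 T1 | a
  T0 -> b
  T1 -> a
  X2 -> A S
  X3 -> S T0
  X4 -> A S
  X5 -> S T0
  X6 -> T0 B

CYK fill:
  cell(0,0) a: {A,B,T1}  orig:{A,B}
  cell(1,1) b: {S,T0}  orig:{S}
  cell(2,2) a: {A,B,T1}  orig:{A,B}
  cell(3,3) a: {A,B,T1}  orig:{A,B}
  cell(4,4) a: {A,B,T1}  orig:{A,B}
  cell(0,1) ab: {S,X2,X4}  orig:{S}
  cell(1,2) ba: {X6}  orig:{}
  cell(2,3) aa: {B}
  cell(3,4) aa: {B}
  cell(0,2) aba: ∅
  cell(1,3) baa: {X6}  orig:{}
  cell(2,4) aaa: ∅
  cell(0,3) abaa: ∅
  cell(1,4) baaa: ∅
  cell(0,4) abaaa: ∅

S ∉ T[0,4] ⇒ NO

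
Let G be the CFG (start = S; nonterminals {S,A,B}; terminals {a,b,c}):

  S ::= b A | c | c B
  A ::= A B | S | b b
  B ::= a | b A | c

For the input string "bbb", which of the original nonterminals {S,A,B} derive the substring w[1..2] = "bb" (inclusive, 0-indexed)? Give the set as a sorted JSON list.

CNF form of G:
  S -> T0 A | T1 B | c
  A -> A B | T0 A | T0 T0 | T1 B | c
  B -> T0 A | a | c
  T0 -> b
  T1 -> c

Fill CYK table bottom-up (cells [i..j] with 1 ≤ i ≤ j ≤ 2 only):
  [1..1]={T0}  "b"  orig:{}
  [2..2]={T0}  "b"  orig:{}
  [1..2]={A}  "bb"

Original NTs in T[1,2] deriving "bb": ["A"]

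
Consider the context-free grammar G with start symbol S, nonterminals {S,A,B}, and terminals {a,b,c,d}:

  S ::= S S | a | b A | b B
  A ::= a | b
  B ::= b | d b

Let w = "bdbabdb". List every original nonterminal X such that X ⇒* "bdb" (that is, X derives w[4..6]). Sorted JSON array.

CNF form of G:
  S -> S S | T1 A | T1 B | a
  A -> a | b
  B -> T0 T1 | b
  T0 -> d
  T1 -> b

Fill CYK table bottom-up (cells [i..j] with 4 ≤ i ≤ j ≤ 6 only):
  cell(4,4) b: {A,B,T1}  orig:{A,B}
  cell(5,5) d: {T0}  orig:{}
  cell(6,6) b: {A,B,T1}  orig:{A,B}
  cell(4,5) bd: ∅
  cell(5,6) db: {B}
  cell(4,6) bdb: {S}

Original NTs in T[4,6] deriving "bdb": ["S"]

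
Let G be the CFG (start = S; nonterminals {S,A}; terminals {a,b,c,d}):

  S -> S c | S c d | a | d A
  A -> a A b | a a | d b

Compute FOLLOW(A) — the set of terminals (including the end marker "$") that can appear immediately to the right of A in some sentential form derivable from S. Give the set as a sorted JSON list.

FIRST iteration:
pass 1:
  A via A→a A b: +{a}
  A via A→d b: +{d}
  S via S→a: +{a}
  S via S→d A: +{d}
  S: {a,d}  A: {a,d}
pass 2: (stable)
  S: {a,d}  A: {a,d}

Compute FOLLOW by fixpoint:
initialize: $ ∈ FOLLOW(S)
[1]
  A→a A b: FOLLOW(A) ⊇ FIRST(b) = {b}; new: +{b}
  S→S c: FOLLOW(S) ⊇ FIRST(c) = {c}; new: +{c}
  S→d A: FOLLOW(A) ⊇ FOLLOW(S) ⊇ {$,c}; new: +{$,c}
  FOLLOW[S]={$,c}  FOLLOW[A]={$,b,c}
[2] — fixpoint
  FOLLOW[S]={$,c}  FOLLOW[A]={$,b,c}

FOLLOW(A) = ["$", "b", "c"]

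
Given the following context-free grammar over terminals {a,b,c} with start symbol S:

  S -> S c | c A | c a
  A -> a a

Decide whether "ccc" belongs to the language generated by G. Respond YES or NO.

CNF form of G:
  S -> S T1 | T1 A | T1 T0
  A -> T0 T0
  T0 -> a
  T1 -> c

CYK table (by increasing span):
  T[0,0] 'c' = {T1}  orig:{}
  T[1,1] 'c' = {T1}  orig:{}
  T[2,2] 'c' = {T1}  orig:{}
  T[0,1] 'cc' = ∅
  T[1,2] 'cc' = ∅
  T[0,2] 'ccc' = ∅

S ∉ T[0,2] ⇒ NO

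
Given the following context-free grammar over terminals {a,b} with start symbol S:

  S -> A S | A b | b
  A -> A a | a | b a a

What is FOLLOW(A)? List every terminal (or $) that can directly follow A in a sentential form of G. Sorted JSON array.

FIRST sets, iterate to fixpoint:
pass 1:
  A via A→a: +{a}
  A via A→b a a: +{b}
  S via S→A S: +{a,b}
  FIRST(S)={a,b}  FIRST(A)={a,b}
pass 2: — fixpoint
  FIRST(S)={a,b}  FIRST(A)={a,b}

FOLLOW iteration:
seed FOLLOW(S) with $
pass 1:
  A→A a: FOLLOW(A) ⊇ FIRST(a) = {a}; new: +{a}
  S→A S: FOLLOW(A) ⊇ FIRST(S) = {a,b}; new: +{b}
  FOLLOW[S]={$}  FOLLOW[A]={a,b}
pass 2: (stable)
  FOLLOW[S]={$}  FOLLOW[A]={a,b}

FOLLOW(A) = ["a", "b"]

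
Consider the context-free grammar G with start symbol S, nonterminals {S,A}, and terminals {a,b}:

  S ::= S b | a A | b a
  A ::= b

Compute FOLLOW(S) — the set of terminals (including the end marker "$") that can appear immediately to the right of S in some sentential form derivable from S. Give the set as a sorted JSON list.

Compute FIRST by fixpoint:
iter 1:
  A via A→b: +{b}
  S via S→a A: +{a}
  S via S→b a: +{b}
  S: {a,b}  A: {b}
iter 2: (no change)
  S: {a,b}  A: {b}

FOLLOW iteration:
FOLLOW(S) := {$}
[1]
  S→S b: FOLLOW(S) ⊇ FIRST(b) = {b}; new: +{b}
  S→a A: FOLLOW(A) ⊇ FOLLOW(S) ⊇ {$,b}; new: +{$,b}
  FOLLOW[S]={$,b}  FOLLOW[A]={$,b}
[2] (stable)
  FOLLOW[S]={$,b}  FOLLOW[A]={$,b}

FOLLOW(S) = ["$", "b"]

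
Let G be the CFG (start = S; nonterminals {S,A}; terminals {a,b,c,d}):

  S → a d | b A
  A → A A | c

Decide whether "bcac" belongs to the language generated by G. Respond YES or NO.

Convert to CNF:
  S -> T0 T1 | T2 A
  A -> A A | c
  T0 -> a
  T1 -> d
  T2 -> b

Fill CYK table bottom-up:
  cell(0,0) b: {T2}  orig:{}
  cell(1,1) c: {A}
  cell(2,2) a: {T0}  orig:{}
  cell(3,3) c: {A}
  cell(0,1) bc: {S}
  cell(1,2) ca: ∅
  cell(2,3) ac: ∅
  cell(0,2) bca: ∅
  cell(1,3) cac: ∅
  cell(0,3) bcac: ∅

S ∉ T[0,3] ⇒ NO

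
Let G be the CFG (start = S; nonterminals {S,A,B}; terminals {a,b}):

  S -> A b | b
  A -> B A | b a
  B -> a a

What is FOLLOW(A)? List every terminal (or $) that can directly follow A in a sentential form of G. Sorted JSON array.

FIRST sets, iterate to fixpoint:
pass 1:
  A via A→b a: +{b}
  B via B→a a: +{a}
  S via S→A b: +{b}
  FIRST[S]={b}  FIRST[A]={b}  FIRST[B]={a}
pass 2:
  A via A→B A: +{a}
  S via S→A b: +{a}
  FIRST[S]={a,b}  FIRST[A]={a,b}  FIRST[B]={a}
pass 3: — fixpoint
  FIRST[S]={a,b}  FIRST[A]={a,b}  FIRST[B]={a}

Compute FOLLOW by fixpoint:
seed FOLLOW(S) with $
pass 1:
  A→B A: FOLLOW(B) ⊇ FIRST(A) = {a,b}; new: +{a,b}
  S→A b: FOLLOW(A) ⊇ FIRST(b) = {b}; new: +{b}
  S: {$}  A: {b}  B: {a,b}
pass 2: (no change)
  S: {$}  A: {b}  B: {a,b}

FOLLOW(A) = ["b"]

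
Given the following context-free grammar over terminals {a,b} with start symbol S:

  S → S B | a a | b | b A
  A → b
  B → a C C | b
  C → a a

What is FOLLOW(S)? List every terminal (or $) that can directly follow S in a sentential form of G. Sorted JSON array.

FIRST iteration:
[1]
  A via A→b: +{b}
  B via B→a C C: +{a}
  B via B→b: +{b}
  C via C→a a: +{a}
  S via S→a a: +{a}
  S via S→b: +{b}
  FIRST(S)={a,b}  FIRST(A)={b}  FIRST(B)={a,b}  FIRST(C)={a}
[2] (no change)
  FIRST(S)={a,b}  FIRST(A)={b}  FIRST(B)={a,b}  FIRST(C)={a}

Compute FOLLOW by fixpoint:
initialize: $ ∈ FOLLOW(S)
iter 1:
  B→a C C: FOLLOW(C) ⊇ FIRST(C) = {a}; new: +{a}
  S→S B: FOLLOW(S) ⊇ FIRST(B) = {a,b}; new: +{a,b}
  S→S B: FOLLOW(B) ⊇ FOLLOW(S) ⊇ {$,a,b}; new: +{$,a,b}
  S→b A: FOLLOW(A) ⊇ FOLLOW(S) ⊇ {$,a,b}; new: +{$,a,b}
  FOLLOW[S]={$,a,b}  FOLLOW[A]={$,a,b}  FOLLOW[B]={$,a,b}  FOLLOW[C]={a}
iter 2:
  B→a C C: FOLLOW(C) ⊇ FOLLOW(B) ⊇ {$,a,b}; new: +{$,b}
  FOLLOW[S]={$,a,b}  FOLLOW[A]={$,a,b}  FOLLOW[B]={$,a,b}  FOLLOW[C]={$,a,b}
iter 3: — fixpoint
  FOLLOW[S]={$,a,b}  FOLLOW[A]={$,a,b}  FOLLOW[B]={$,a,b}  FOLLOW[C]={$,a,b}

FOLLOW(S) = ["$", "a", "b"]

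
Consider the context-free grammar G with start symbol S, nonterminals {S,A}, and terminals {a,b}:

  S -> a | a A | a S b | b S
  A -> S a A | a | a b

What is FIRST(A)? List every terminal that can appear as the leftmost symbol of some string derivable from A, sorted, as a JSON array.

Compute FIRST by fixpoint:
round 1:
  A via A→a: +{a}
  S via S→a: +{a}
  S via S→b S: +{b}
  FIRST[S]={a,b}  FIRST[A]={a}
round 2:
  A via A→S a A: +{b}
  FIRST[S]={a,b}  FIRST[A]={a,b}
round 3: (stable)
  FIRST[S]={a,b}  FIRST[A]={a,b}

FIRST(A) = ["a", "b"]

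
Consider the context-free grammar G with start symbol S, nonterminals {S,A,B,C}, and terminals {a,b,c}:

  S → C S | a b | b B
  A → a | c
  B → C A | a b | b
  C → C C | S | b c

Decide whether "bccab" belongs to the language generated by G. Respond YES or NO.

Convert to CNF:
  S -> C S | T0 T1 | T1 B
  A -> a | c
  B -> C A | T0 T1 | b
  C -> C C | C S | T0 T1 | T1 B | T1 T2
  T0 -> a
  T1 -> b
  T2 -> c

CYK fill:
  T[0,0] 'b' = {B,T1}  orig:{B}
  T[1,1] 'c' = {A,T2}  orig:{A}
  T[2,2] 'c' = {A,T2}  orig:{A}
  T[3,3] 'a' = {A,T0}  orig:{A}
  T[4,4] 'b' = {B,T1}  orig:{B}
  T[0,1] 'bc' = {C}
  T[1,2] 'cc' = ∅
  T[2,3] 'ca' = ∅
  T[3,4] 'ab' = {B,C,S}
  T[0,2] 'bcc' = {B}
  T[1,3] 'cca' = ∅
  T[2,4] 'cab' = ∅
  T[0,3] 'bcca' = ∅
  T[1,4] 'ccab' = ∅
  T[0,4] 'bccab' = ∅

S ∉ T[0,4] ⇒ NO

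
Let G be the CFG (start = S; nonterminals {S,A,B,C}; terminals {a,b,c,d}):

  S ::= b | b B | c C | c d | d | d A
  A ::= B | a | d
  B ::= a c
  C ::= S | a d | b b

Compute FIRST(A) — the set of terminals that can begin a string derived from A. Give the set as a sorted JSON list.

FIRST iteration:
iter 1:
  A via A→a: +{a}
  A via A→d: +{d}
  B via B→a c: +{a}
  C via C→a d: +{a}
  C via C→b b: +{b}
  S via S→b: +{b}
  S via S→c C: +{c}
  S via S→d: +{d}
  FIRST(S)={b,c,d}  FIRST(A)={a,d}  FIRST(B)={a}  FIRST(C)={a,b}
iter 2:
  C via C→S: +{c,d}
  FIRST(S)={b,c,d}  FIRST(A)={a,d}  FIRST(B)={a}  FIRST(C)={a,b,c,d}
iter 3: (stable)
  FIRST(S)={b,c,d}  FIRST(A)={a,d}  FIRST(B)={a}  FIRST(C)={a,b,c,d}

FIRST(A) = ["a", "d"]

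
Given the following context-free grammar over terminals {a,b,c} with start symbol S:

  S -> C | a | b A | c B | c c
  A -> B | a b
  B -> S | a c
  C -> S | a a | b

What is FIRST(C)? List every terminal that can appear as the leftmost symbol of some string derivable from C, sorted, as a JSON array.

FIRST sets, iterate to fixpoint:
iter 1:
  A via A→a b: +{a}
  B via B→a c: +{a}
  C via C→a a: +{a}
  C via C→b: +{b}
  S via S→C: +{a,b}
  S via S→c B: +{c}
  FIRST[S]={a,b,c}  FIRST[A]={a}  FIRST[B]={a}  FIRST[C]={a,b}
iter 2:
  B via B→S: +{b,c}
  C via C→S: +{c}
  FIRST[S]={a,b,c}  FIRST[A]={a}  FIRST[B]={a,b,c}  FIRST[C]={a,b,c}
iter 3:
  A via A→B: +{b,c}
  FIRST[S]={a,b,c}  FIRST[A]={a,b,c}  FIRST[B]={a,b,c}  FIRST[C]={a,b,c}
iter 4: — fixpoint
  FIRST[S]={a,b,c}  FIRST[A]={a,b,c}  FIRST[B]={a,b,c}  FIRST[C]={a,b,c}

FIRST(C) = ["a", "b", "c"]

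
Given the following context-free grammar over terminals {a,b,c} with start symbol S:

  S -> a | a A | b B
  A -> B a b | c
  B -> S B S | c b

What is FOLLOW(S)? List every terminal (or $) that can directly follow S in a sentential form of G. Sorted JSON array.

FIRST sets, iterate to fixpoint:
round 1:
  A via A→c: +{c}
  B via B→c b: +{c}
  S via S→a: +{a}
  S via S→b B: +{b}
  FIRST(S)={a,b}  FIRST(A)={c}  FIRST(B)={c}
round 2:
  B via B→S B S: +{a,b}
  FIRST(S)={a,b}  FIRST(A)={c}  FIRST(B)={a,b,c}
round 3:
  A via A→B a b: +{a,b}
  FIRST(S)={a,b}  FIRST(A)={a,b,c}  FIRST(B)={a,b,c}
round 4: (stable)
  FIRST(S)={a,b}  FIRST(A)={a,b,c}  FIRST(B)={a,b,c}

FOLLOW iteration:
seed FOLLOW(S) with $
round 1:
  A→B a b: FOLLOW(B) ⊇ FIRST(a) = {a}; new: +{a}
  B→S B S: FOLLOW(S) ⊇ FIRST(B) = {a,b,c}; new: +{a,b,c}
  B→S B S: FOLLOW(B) ⊇ FIRST(S) = {a,b}; new: +{b}
  S→a A: FOLLOW(A) ⊇ FOLLOW(S) ⊇ {$,a,b,c}; new: +{$,a,b,c}
  S→b B: FOLLOW(B) ⊇ FOLLOW(S) ⊇ {$,a,b,c}; new: +{$,c}
  S: {$,a,b,c}  A: {$,a,b,c}  B: {$,a,b,c}
round 2: (stable)
  S: {$,a,b,c}  A: {$,a,b,c}  B: {$,a,b,c}

FOLLOW(S) = ["$", "a", "b", "c"]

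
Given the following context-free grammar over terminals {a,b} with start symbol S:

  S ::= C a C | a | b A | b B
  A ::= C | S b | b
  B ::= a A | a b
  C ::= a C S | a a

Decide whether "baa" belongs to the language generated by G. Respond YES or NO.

CNF form of G:
  S -> C X4 | T0 A | T0 B | a
  A -> S T0 | T1 T1 | T1 X2 | b
  B -> T1 A | T1 T0
  C -> T1 T1 | T1 X3
  T0 -> b
  T1 -> a
  X2 -> C S
  X3 -> C S
  X4 -> T1 C

CYK table (by increasing span):
  [0..0]={A,T0}  "b"  orig:{A}
  [1..1]={S,T1}  "a"  orig:{S}
  [2..2]={S,T1}  "a"  orig:{S}
  [0..1]=∅  "ba"
  [1..2]={A,C}  "aa"
  [0..2]={S}  "baa"

S ∈ T[0,2] ⇒ YES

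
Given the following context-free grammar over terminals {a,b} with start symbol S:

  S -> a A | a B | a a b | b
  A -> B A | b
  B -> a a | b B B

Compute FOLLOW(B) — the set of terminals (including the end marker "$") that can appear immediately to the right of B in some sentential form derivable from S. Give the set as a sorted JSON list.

Compute FIRST by fixpoint:
round 1:
  A via A→b: +{b}
  B via B→a a: +{a}
  B via B→b B B: +{b}
  S via S→a A: +{a}
  S via S→b: +{b}
  FIRST[S]={a,b}  FIRST[A]={b}  FIRST[B]={a,b}
round 2:
  A via A→B A: +{a}
  FIRST[S]={a,b}  FIRST[A]={a,b}  FIRST[B]={a,b}
round 3: (no change)
  FIRST[S]={a,b}  FIRST[A]={a,b}  FIRST[B]={a,b}

FOLLOW iteration:
initialize: $ ∈ FOLLOW(S)
pass 1:
  A→B A: FOLLOW(B) ⊇ FIRST(A) = {a,b}; new: +{a,b}
  S→a A: FOLLOW(A) ⊇ FOLLOW(S) ⊇ {$}; new: +{$}
  S→a B: FOLLOW(B) ⊇ FOLLOW(S) ⊇ {$}; new: +{$}
  FOLLOW[S]={$}  FOLLOW[A]={$}  FOLLOW[B]={$,a,b}
pass 2: — fixpoint
  FOLLOW[S]={$}  FOLLOW[A]={$}  FOLLOW[B]={$,a,b}

FOLLOW(B) = ["$", "a", "b"]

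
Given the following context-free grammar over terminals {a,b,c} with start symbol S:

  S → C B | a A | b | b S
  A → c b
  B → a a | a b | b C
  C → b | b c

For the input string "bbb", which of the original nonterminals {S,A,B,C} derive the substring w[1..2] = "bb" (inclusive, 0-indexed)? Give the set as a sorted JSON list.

Convert to CNF:
  S -> C B | T1 S | T2 A | b
  A -> T0 T1
  B -> T1 C | T2 T1 | T2 T2
  C -> T1 T0 | b
  T0 -> c
  T1 -> b
  T2 -> a

Fill CYK table bottom-up — only the sub-triangle for w[1..2]:
  T[1,1] 'b' = {C,S,T1}  orig:{C,S}
  T[2,2] 'b' = {C,S,T1}  orig:{C,S}
  T[1,2] 'bb' = {B,S}

Original NTs in T[1,2] deriving "bb": ["B", "S"]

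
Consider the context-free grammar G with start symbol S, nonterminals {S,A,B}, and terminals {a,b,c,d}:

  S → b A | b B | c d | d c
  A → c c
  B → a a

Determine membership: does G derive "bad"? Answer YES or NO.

Convert to CNF:
  S -> T0 T3 | T2 A | T2 B | T3 T0
  A -> T0 T0
  B -> T1 T1
  T0 -> c
  T1 -> a
  T2 -> b
  T3 -> d

CYK fill:
  cell(0,0) b: {T2}  orig:{}
  cell(1,1) a: {T1}  orig:{}
  cell(2,2) d: {T3}  orig:{}
  cell(0,1) ba: ∅
  cell(1,2) ad: ∅
  cell(0,2) bad: ∅

S ∉ T[0,2] ⇒ NO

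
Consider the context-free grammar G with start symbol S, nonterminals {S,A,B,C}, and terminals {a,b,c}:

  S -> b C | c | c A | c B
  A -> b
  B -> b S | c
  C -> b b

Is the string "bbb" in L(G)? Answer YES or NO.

Convert to CNF:
  S -> T0 C | T1 A | T1 B | c
  A -> b
  B -> T0 S | c
  C -> T0 T0
  T0 -> b
  T1 -> c

CYK table (by increasing span):
  T[0,0] 'b' = {A,T0}  orig:{A}
  T[1,1] 'b' = {A,T0}  orig:{A}
  T[2,2] 'b' = {A,T0}  orig:{A}
  T[0,1] 'bb' = {C}
  T[1,2] 'bb' = {C}
  T[0,2] 'bbb' = {S}

S ∈ T[0,2] ⇒ YES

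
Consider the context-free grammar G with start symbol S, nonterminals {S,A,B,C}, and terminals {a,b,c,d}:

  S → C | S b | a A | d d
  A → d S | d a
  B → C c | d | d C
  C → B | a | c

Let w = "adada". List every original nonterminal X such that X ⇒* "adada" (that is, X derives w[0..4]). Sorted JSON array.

CNF form of G:
  S -> C T2 | S T3 | T0 C | T0 T0 | T1 A | a | c | d
  A -> T0 S | T0 T1
  B -> C T2 | T0 C | d
  C -> C T2 | T0 C | a | c | d
  T0 -> d
  T1 -> a
  T2 -> c
  T3 -> b

CYK fill — only the sub-triangle for w[0..4]:
  T[0,0] 'a' = {C,S,T1}  orig:{C,S}
  T[1,1] 'd' = {B,C,S,T0}  orig:{B,C,S}
  T[2,2] 'a' = {C,S,T1}  orig:{C,S}
  T[3,3] 'd' = {B,C,S,T0}  orig:{B,C,S}
  T[4,4] 'a' = {C,S,T1}  orig:{C,S}
  T[0,1] 'ad' = ∅
  T[1,2] 'da' = {A,B,C,S}
  T[2,3] 'ad' = ∅
  T[3,4] 'da' = {A,B,C,S}
  T[0,2] 'ada' = {S}
  T[1,3] 'dad' = ∅
  T[2,4] 'ada' = {S}
  T[0,3] 'adad' = ∅
  T[1,4] 'dada' = {A}
  T[0,4] 'adada' = {S}

Original NTs in T[0,4] deriving "adada": ["S"]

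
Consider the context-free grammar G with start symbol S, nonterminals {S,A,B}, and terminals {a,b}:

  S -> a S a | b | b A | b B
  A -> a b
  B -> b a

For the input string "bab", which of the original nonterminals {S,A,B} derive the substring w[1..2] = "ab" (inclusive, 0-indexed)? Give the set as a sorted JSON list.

CNF form of G:
  S -> T0 X2 | T1 A | T1 B | b
  A -> T0 T1
  B -> T1 T0
  T0 -> a
  T1 -> b
  X2 -> S T0

Fill CYK table bottom-up, restricted to cells inside w[1..2]:
  cell(1,1) a: {T0}  orig:{}
  cell(2,2) b: {S,T1}  orig:{S}
  cell(1,2) ab: {A}

Original NTs in T[1,2] deriving "ab": ["A"]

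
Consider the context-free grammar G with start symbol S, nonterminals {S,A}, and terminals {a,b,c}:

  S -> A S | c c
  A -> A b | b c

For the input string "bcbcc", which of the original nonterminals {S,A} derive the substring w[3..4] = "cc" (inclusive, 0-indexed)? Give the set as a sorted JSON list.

CNF form of G:
  S -> A S | T1 T1
  A -> A T0 | T0 T1
  T0 -> b
  T1 -> c

CYK table (by increasing span), restricted to cells inside w[3..4]:
  [3..3]={T1}  "c"  orig:{}
  [4..4]={T1}  "c"  orig:{}
  [3..4]={S}  "cc"

Original NTs in T[3,4] deriving "cc": ["S"]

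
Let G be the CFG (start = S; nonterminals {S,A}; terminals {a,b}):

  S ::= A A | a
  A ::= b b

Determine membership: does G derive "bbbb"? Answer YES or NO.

Convert to CNF:
  S -> A A | a
  A -> T0 T0
  T0 -> b

Fill CYK table bottom-up:
  T[0,0] 'b' = {T0}  orig:{}
  T[1,1] 'b' = {T0}  orig:{}
  T[2,2] 'b' = {T0}  orig:{}
  T[3,3] 'b' = {T0}  orig:{}
  T[0,1] 'bb' = {A}
  T[1,2] 'bb' = {A}
  T[2,3] 'bb' = {A}
  T[0,2] 'bbb' = ∅
  T[1,3] 'bbb' = ∅
  T[0,3] 'bbbb' = {S}

S ∈ T[0,3] ⇒ YES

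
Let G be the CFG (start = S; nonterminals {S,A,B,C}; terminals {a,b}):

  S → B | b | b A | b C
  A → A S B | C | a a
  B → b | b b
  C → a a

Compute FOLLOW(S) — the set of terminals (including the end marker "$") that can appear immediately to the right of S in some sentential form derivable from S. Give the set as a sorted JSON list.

FIRST sets, iterate to fixpoint:
round 1:
  A via A→a a: +{a}
  B via B→b: +{b}
  C via C→a a: +{a}
  S via S→B: +{b}
  FIRST(S)={b}  FIRST(A)={a}  FIRST(B)={b}  FIRST(C)={a}
round 2: (stable)
  FIRST(S)={b}  FIRST(A)={a}  FIRST(B)={b}  FIRST(C)={a}

Compute FOLLOW by fixpoint:
seed FOLLOW(S) with $
round 1:
  A→A S B: FOLLOW(A) ⊇ FIRST(S) = {b}; new: +{b}
  A→A S B: FOLLOW(S) ⊇ FIRST(B) = {b}; new: +{b}
  A→A S B: FOLLOW(B) ⊇ FOLLOW(A) ⊇ {b}; new: +{b}
  A→C: FOLLOW(C) ⊇ FOLLOW(A) ⊇ {b}; new: +{b}
  S→B: FOLLOW(B) ⊇ FOLLOW(S) ⊇ {$,b}; new: +{$}
  S→b A: FOLLOW(A) ⊇ FOLLOW(S) ⊇ {$,b}; new: +{$}
  S→b C: FOLLOW(C) ⊇ FOLLOW(S) ⊇ {$,b}; new: +{$}
  S: {$,b}  A: {$,b}  B: {$,b}  C: {$,b}
round 2: — fixpoint
  S: {$,b}  A: {$,b}  B: {$,b}  C: {$,b}

FOLLOW(S) = ["$", "b"]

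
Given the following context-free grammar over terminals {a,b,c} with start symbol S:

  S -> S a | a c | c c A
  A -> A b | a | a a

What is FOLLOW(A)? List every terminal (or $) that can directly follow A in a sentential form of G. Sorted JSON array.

Compute FIRST by fixpoint:
iter 1:
  A via A→a: +{a}
  S via S→a c: +{a}
  S via S→c c A: +{c}
  FIRST(S)={a,c}  FIRST(A)={a}
iter 2: (stable)
  FIRST(S)={a,c}  FIRST(A)={a}

FOLLOW iteration:
seed FOLLOW(S) with $
pass 1:
  A→A b: FOLLOW(A) ⊇ FIRST(b) = {b}; new: +{b}
  S→S a: FOLLOW(S) ⊇ FIRST(a) = {a}; new: +{a}
  S→c c A: FOLLOW(A) ⊇ FOLLOW(S) ⊇ {$,a}; new: +{$,a}
  S: {$,a}  A: {$,a,b}
pass 2: (stable)
  S: {$,a}  A: {$,a,b}

FOLLOW(A) = ["$", "a", "b"]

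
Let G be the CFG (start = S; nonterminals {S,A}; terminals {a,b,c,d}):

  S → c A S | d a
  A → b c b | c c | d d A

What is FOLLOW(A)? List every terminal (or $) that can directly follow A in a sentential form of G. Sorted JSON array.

FIRST iteration:
iter 1:
  A via A→b c b: +{b}
  A via A→c c: +{c}
  A via A→d d A: +{d}
  S via S→c A S: +{c}
  S via S→d a: +{d}
  FIRST(S)={c,d}  FIRST(A)={b,c,d}
iter 2: (no change)
  FIRST(S)={c,d}  FIRST(A)={b,c,d}

FOLLOW sets:
FOLLOW(S) := {$}
round 1:
  S→c A S: FOLLOW(A) ⊇ FIRST(S) = {c,d}; new: +{c,d}
  FOLLOW(S)={$}  FOLLOW(A)={c,d}
round 2: done
  FOLLOW(S)={$}  FOLLOW(A)={c,d}

FOLLOW(A) = ["c", "d"]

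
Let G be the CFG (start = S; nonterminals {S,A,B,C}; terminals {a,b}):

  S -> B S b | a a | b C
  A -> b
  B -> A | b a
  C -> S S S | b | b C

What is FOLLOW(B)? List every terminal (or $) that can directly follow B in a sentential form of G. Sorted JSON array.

Compute FIRST by fixpoint:
pass 1:
  A via A→b: +{b}
  B via B→A: +{b}
  C via C→b: +{b}
  S via S→B S b: +{b}
  S via S→a a: +{a}
  S: {a,b}  A: {b}  B: {b}  C: {b}
pass 2:
  C via C→S S S: +{a}
  S: {a,b}  A: {b}  B: {b}  C: {a,b}
pass 3: (no change)
  S: {a,b}  A: {b}  B: {b}  C: {a,b}

Compute FOLLOW by fixpoint:
FOLLOW(S) := {$}
[1]
  C→S S S: FOLLOW(S) ⊇ FIRST(S) = {a,b}; new: +{a,b}
  S→B S b: FOLLOW(B) ⊇ FIRST(S) = {a,b}; new: +{a,b}
  S→b C: FOLLOW(C) ⊇ FOLLOW(S) ⊇ {$,a,b}; new: +{$,a,b}
  S: {$,a,b}  A: {}  B: {a,b}  C: {$,a,b}
[2]
  B→A: FOLLOW(A) ⊇ FOLLOW(B) ⊇ {a,b}; new: +{a,b}
  S: {$,a,b}  A: {a,b}  B: {a,b}  C: {$,a,b}
[3] — fixpoint
  S: {$,a,b}  A: {a,b}  B: {a,b}  C: {$,a,b}

FOLLOW(B) = ["a", "b"]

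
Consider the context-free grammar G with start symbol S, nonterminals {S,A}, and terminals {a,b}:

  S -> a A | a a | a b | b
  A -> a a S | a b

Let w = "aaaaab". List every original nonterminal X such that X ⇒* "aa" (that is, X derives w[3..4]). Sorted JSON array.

Convert to CNF:
  S -> T0 A | T0 T0 | T0 T1 | b
  A -> T0 T1 | T0 X2
  T0 -> a
  T1 -> b
  X2 -> T0 S

Fill CYK table bottom-up — only the sub-triangle for w[3..4]:
  [3..3]={T0}  "a"  orig:{}
  [4..4]={T0}  "a"  orig:{}
  [3..4]={S}  "aa"

Original NTs in T[3,4] deriving "aa": ["S"]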